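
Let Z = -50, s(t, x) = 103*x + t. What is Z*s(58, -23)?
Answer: 115550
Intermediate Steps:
s(t, x) = t + 103*x
Z*s(58, -23) = -50*(58 + 103*(-23)) = -50*(58 - 2369) = -50*(-2311) = 115550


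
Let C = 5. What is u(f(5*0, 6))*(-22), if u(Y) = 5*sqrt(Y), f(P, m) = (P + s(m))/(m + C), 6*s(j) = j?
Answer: -10*sqrt(11) ≈ -33.166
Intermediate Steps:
s(j) = j/6
f(P, m) = (P + m/6)/(5 + m) (f(P, m) = (P + m/6)/(m + 5) = (P + m/6)/(5 + m))
u(f(5*0, 6))*(-22) = (5*sqrt((5*0 + (1/6)*6)/(5 + 6)))*(-22) = (5*sqrt((0 + 1)/11))*(-22) = (5*sqrt((1/11)*1))*(-22) = (5*sqrt(1/11))*(-22) = (5*(sqrt(11)/11))*(-22) = (5*sqrt(11)/11)*(-22) = -10*sqrt(11)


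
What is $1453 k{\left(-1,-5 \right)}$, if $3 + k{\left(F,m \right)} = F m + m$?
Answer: $-4359$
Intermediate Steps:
$k{\left(F,m \right)} = -3 + m + F m$ ($k{\left(F,m \right)} = -3 + \left(F m + m\right) = -3 + \left(m + F m\right) = -3 + m + F m$)
$1453 k{\left(-1,-5 \right)} = 1453 \left(-3 - 5 - -5\right) = 1453 \left(-3 - 5 + 5\right) = 1453 \left(-3\right) = -4359$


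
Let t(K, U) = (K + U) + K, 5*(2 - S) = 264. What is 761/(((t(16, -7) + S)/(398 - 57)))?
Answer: -1297505/129 ≈ -10058.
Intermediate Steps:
S = -254/5 (S = 2 - 1/5*264 = 2 - 264/5 = -254/5 ≈ -50.800)
t(K, U) = U + 2*K
761/(((t(16, -7) + S)/(398 - 57))) = 761/((((-7 + 2*16) - 254/5)/(398 - 57))) = 761/((((-7 + 32) - 254/5)/341)) = 761/(((25 - 254/5)*(1/341))) = 761/((-129/5*1/341)) = 761/(-129/1705) = 761*(-1705/129) = -1297505/129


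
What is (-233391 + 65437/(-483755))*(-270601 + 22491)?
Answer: 5602528671473324/96751 ≈ 5.7907e+10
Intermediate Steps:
(-233391 + 65437/(-483755))*(-270601 + 22491) = (-233391 + 65437*(-1/483755))*(-248110) = (-233391 - 65437/483755)*(-248110) = -112904128642/483755*(-248110) = 5602528671473324/96751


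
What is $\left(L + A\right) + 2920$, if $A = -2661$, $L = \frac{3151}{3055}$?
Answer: $\frac{794396}{3055} \approx 260.03$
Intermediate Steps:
$L = \frac{3151}{3055}$ ($L = 3151 \cdot \frac{1}{3055} = \frac{3151}{3055} \approx 1.0314$)
$\left(L + A\right) + 2920 = \left(\frac{3151}{3055} - 2661\right) + 2920 = - \frac{8126204}{3055} + 2920 = \frac{794396}{3055}$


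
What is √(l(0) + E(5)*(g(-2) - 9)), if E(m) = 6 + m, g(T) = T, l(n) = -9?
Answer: I*√130 ≈ 11.402*I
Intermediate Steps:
√(l(0) + E(5)*(g(-2) - 9)) = √(-9 + (6 + 5)*(-2 - 9)) = √(-9 + 11*(-11)) = √(-9 - 121) = √(-130) = I*√130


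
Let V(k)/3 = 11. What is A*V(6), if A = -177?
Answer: -5841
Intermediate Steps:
V(k) = 33 (V(k) = 3*11 = 33)
A*V(6) = -177*33 = -5841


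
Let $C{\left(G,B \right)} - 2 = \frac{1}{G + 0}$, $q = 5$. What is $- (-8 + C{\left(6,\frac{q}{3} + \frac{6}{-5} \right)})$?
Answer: $\frac{35}{6} \approx 5.8333$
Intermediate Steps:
$C{\left(G,B \right)} = 2 + \frac{1}{G}$ ($C{\left(G,B \right)} = 2 + \frac{1}{G + 0} = 2 + \frac{1}{G}$)
$- (-8 + C{\left(6,\frac{q}{3} + \frac{6}{-5} \right)}) = - (-8 + \left(2 + \frac{1}{6}\right)) = - (-8 + \frac{13}{6}) = \left(-1\right) \left(- \frac{35}{6}\right) = \frac{35}{6}$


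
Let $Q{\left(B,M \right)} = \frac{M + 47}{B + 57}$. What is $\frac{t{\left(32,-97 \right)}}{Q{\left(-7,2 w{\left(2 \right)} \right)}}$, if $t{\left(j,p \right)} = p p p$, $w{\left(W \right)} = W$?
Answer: $- \frac{45633650}{51} \approx -8.9478 \cdot 10^{5}$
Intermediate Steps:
$t{\left(j,p \right)} = p^{3}$ ($t{\left(j,p \right)} = p^{2} p = p^{3}$)
$Q{\left(B,M \right)} = \frac{47 + M}{57 + B}$
$\frac{t{\left(32,-97 \right)}}{Q{\left(-7,2 w{\left(2 \right)} \right)}} = \frac{\left(-97\right)^{3}}{\frac{1}{57 - 7} \left(47 + 2 \cdot 2\right)} = - \frac{912673}{\frac{1}{50} \left(47 + 4\right)} = - \frac{912673}{\frac{1}{50} \cdot 51} = - \frac{912673}{\frac{51}{50}} = \left(-912673\right) \frac{50}{51} = - \frac{45633650}{51}$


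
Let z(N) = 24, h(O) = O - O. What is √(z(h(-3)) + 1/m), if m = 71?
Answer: √121055/71 ≈ 4.9004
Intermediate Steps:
h(O) = 0
√(z(h(-3)) + 1/m) = √(24 + 1/71) = √(1705/71) = √121055/71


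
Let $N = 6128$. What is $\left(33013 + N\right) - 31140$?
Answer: $8001$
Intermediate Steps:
$\left(33013 + N\right) - 31140 = \left(33013 + 6128\right) - 31140 = 39141 - 31140 = 8001$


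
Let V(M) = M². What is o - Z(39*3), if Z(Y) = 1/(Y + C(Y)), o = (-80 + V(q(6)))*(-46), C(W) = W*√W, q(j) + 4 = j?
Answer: 47447713/13572 - √13/4524 ≈ 3496.0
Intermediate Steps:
q(j) = -4 + j
C(W) = W^(3/2)
o = 3496 (o = (-80 + (-4 + 6)²)*(-46) = (-80 + 2²)*(-46) = (-80 + 4)*(-46) = -76*(-46) = 3496)
Z(Y) = 1/(Y + Y^(3/2))
o - Z(39*3) = 3496 - 1/(39*3 + (39*3)^(3/2)) = 3496 - 1/(117 + 117^(3/2)) = 3496 - 1/(117 + 351*√13)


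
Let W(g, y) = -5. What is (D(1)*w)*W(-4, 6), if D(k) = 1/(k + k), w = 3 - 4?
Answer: 5/2 ≈ 2.5000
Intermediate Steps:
w = -1
D(k) = 1/(2*k)
(D(1)*w)*W(-4, 6) = (((1/2)/1)*(-1))*(-5) = (((1/2)*1)*(-1))*(-5) = ((1/2)*(-1))*(-5) = -1/2*(-5) = 5/2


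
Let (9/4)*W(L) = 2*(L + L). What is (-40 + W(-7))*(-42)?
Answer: 6608/3 ≈ 2202.7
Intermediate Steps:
W(L) = 16*L/9 (W(L) = 4*(2*(L + L))/9 = 4*(2*(2*L))/9 = 4*(4*L)/9 = 16*L/9)
(-40 + W(-7))*(-42) = (-40 + (16/9)*(-7))*(-42) = (-40 - 112/9)*(-42) = -472/9*(-42) = 6608/3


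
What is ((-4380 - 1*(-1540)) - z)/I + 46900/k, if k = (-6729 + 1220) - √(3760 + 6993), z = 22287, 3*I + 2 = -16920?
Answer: -130327448327/32086574151 + 11725*√10753/7584582 ≈ -3.9014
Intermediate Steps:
I = -16922/3 (I = -⅔ + (⅓)*(-16920) = -⅔ - 5640 = -16922/3 ≈ -5640.7)
k = -5509 - √10753 ≈ -5612.7
((-4380 - 1*(-1540)) - z)/I + 46900/k = ((-4380 - 1*(-1540)) - 1*22287)/(-16922/3) + 46900/(-5509 - √10753) = ((-4380 + 1540) - 22287)*(-3/16922) + 46900/(-5509 - √10753) = (-2840 - 22287)*(-3/16922) + 46900/(-5509 - √10753) = -25127*(-3/16922) + 46900/(-5509 - √10753) = 75381/16922 + 46900/(-5509 - √10753)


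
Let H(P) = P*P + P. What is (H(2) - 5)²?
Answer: 1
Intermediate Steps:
H(P) = P + P² (H(P) = P² + P = P + P²)
(H(2) - 5)² = (2*(1 + 2) - 5)² = (2*3 - 5)² = (6 - 5)² = 1² = 1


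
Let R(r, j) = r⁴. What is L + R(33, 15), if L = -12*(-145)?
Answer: 1187661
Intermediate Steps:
L = 1740
L + R(33, 15) = 1740 + 33⁴ = 1740 + 1185921 = 1187661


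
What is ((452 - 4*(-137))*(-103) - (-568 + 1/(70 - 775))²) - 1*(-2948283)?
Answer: 1253823788594/497025 ≈ 2.5227e+6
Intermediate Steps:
((452 - 4*(-137))*(-103) - (-568 + 1/(70 - 775))²) - 1*(-2948283) = ((452 + 548)*(-103) - (-568 + 1/(-705))²) + 2948283 = (1000*(-103) - (-568 - 1/705)²) + 2948283 = (-103000 - (-400441/705)²) + 2948283 = (-103000 - 1*160352994481/497025) + 2948283 = (-103000 - 160352994481/497025) + 2948283 = -211546569481/497025 + 2948283 = 1253823788594/497025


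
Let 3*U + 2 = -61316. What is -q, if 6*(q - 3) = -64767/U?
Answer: -432675/122636 ≈ -3.5281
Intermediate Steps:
U = -61318/3 (U = -⅔ + (⅓)*(-61316) = -⅔ - 61316/3 = -61318/3 ≈ -20439.)
q = 432675/122636 (q = 3 + (-64767/(-61318/3))/6 = 3 + (-64767*(-3/61318))/6 = 3 + (⅙)*(194301/61318) = 3 + 64767/122636 = 432675/122636 ≈ 3.5281)
-q = -1*432675/122636 = -432675/122636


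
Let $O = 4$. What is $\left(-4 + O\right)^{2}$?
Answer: $0$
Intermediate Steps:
$\left(-4 + O\right)^{2} = \left(-4 + 4\right)^{2} = 0^{2} = 0$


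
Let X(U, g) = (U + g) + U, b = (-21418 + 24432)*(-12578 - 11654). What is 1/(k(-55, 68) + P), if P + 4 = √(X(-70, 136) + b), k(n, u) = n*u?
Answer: -104/2418133 - I*√2028757/14508798 ≈ -4.3008e-5 - 9.8171e-5*I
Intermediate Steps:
b = -73035248 (b = 3014*(-24232) = -73035248)
X(U, g) = g + 2*U
P = -4 + 6*I*√2028757 (P = -4 + √((136 + 2*(-70)) - 73035248) = -4 + √((136 - 140) - 73035248) = -4 + √(-4 - 73035248) = -4 + √(-73035252) = -4 + 6*I*√2028757 ≈ -4.0 + 8546.1*I)
1/(k(-55, 68) + P) = 1/(-55*68 + (-4 + 6*I*√2028757)) = 1/(-3740 + (-4 + 6*I*√2028757)) = 1/(-3744 + 6*I*√2028757)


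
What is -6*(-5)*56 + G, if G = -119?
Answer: 1561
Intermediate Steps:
-6*(-5)*56 + G = -6*(-5)*56 - 119 = 30*56 - 119 = 1680 - 119 = 1561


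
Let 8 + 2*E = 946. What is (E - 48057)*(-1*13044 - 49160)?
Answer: 2960163952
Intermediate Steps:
E = 469 (E = -4 + (½)*946 = -4 + 473 = 469)
(E - 48057)*(-1*13044 - 49160) = (469 - 48057)*(-1*13044 - 49160) = -47588*(-13044 - 49160) = -47588*(-62204) = 2960163952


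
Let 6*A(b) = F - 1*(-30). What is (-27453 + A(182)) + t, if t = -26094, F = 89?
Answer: -321163/6 ≈ -53527.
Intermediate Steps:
A(b) = 119/6 (A(b) = (89 - 1*(-30))/6 = (89 + 30)/6 = (1/6)*119 = 119/6)
(-27453 + A(182)) + t = (-27453 + 119/6) - 26094 = -164599/6 - 26094 = -321163/6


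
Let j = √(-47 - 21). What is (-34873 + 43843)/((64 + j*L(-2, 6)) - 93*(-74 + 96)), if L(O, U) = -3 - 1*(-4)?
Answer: -113965/25182 - 115*I*√17/25182 ≈ -4.5257 - 0.018829*I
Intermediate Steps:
L(O, U) = 1 (L(O, U) = -3 + 4 = 1)
j = 2*I*√17 (j = √(-68) = 2*I*√17 ≈ 8.2462*I)
(-34873 + 43843)/((64 + j*L(-2, 6)) - 93*(-74 + 96)) = (-34873 + 43843)/((64 + (2*I*√17)*1) - 93*(-74 + 96)) = 8970/((64 + 2*I*√17) - 93*22) = 8970/((64 + 2*I*√17) - 2046) = 8970/(-1982 + 2*I*√17)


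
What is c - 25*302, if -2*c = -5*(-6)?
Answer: -7565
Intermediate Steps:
c = -15 (c = -(-5)*(-6)/2 = -½*30 = -15)
c - 25*302 = -15 - 25*302 = -15 - 7550 = -7565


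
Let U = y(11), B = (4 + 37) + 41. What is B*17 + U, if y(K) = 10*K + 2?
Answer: 1506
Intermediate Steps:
y(K) = 2 + 10*K
B = 82 (B = 41 + 41 = 82)
U = 112 (U = 2 + 10*11 = 2 + 110 = 112)
B*17 + U = 82*17 + 112 = 1394 + 112 = 1506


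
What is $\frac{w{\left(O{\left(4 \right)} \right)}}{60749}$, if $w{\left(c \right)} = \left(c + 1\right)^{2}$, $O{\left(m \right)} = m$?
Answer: $\frac{25}{60749} \approx 0.00041153$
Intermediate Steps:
$w{\left(c \right)} = \left(1 + c\right)^{2}$
$\frac{w{\left(O{\left(4 \right)} \right)}}{60749} = \frac{\left(1 + 4\right)^{2}}{60749} = 5^{2} \cdot \frac{1}{60749} = 25 \cdot \frac{1}{60749} = \frac{25}{60749}$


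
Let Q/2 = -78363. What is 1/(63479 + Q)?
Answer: -1/93247 ≈ -1.0724e-5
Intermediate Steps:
Q = -156726 (Q = 2*(-78363) = -156726)
1/(63479 + Q) = 1/(63479 - 156726) = 1/(-93247) = -1/93247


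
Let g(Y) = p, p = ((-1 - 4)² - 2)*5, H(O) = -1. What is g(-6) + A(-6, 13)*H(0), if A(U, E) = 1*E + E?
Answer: 89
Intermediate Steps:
p = 115 (p = ((-5)² - 2)*5 = (25 - 2)*5 = 23*5 = 115)
g(Y) = 115
A(U, E) = 2*E (A(U, E) = E + E = 2*E)
g(-6) + A(-6, 13)*H(0) = 115 + (2*13)*(-1) = 115 + 26*(-1) = 115 - 26 = 89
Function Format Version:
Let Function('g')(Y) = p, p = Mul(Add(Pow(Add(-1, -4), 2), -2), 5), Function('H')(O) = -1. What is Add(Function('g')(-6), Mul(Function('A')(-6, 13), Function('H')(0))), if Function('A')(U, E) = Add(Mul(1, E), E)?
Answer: 89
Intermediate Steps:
p = 115 (p = Mul(Add(Pow(-5, 2), -2), 5) = Mul(Add(25, -2), 5) = Mul(23, 5) = 115)
Function('g')(Y) = 115
Function('A')(U, E) = Mul(2, E) (Function('A')(U, E) = Add(E, E) = Mul(2, E))
Add(Function('g')(-6), Mul(Function('A')(-6, 13), Function('H')(0))) = Add(115, Mul(Mul(2, 13), -1)) = Add(115, Mul(26, -1)) = Add(115, -26) = 89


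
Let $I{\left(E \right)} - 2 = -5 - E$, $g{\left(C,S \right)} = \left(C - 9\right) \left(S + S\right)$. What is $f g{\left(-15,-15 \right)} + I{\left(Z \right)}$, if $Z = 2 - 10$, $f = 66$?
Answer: $47525$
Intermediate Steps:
$g{\left(C,S \right)} = 2 S \left(-9 + C\right)$ ($g{\left(C,S \right)} = \left(-9 + C\right) 2 S = 2 S \left(-9 + C\right)$)
$Z = -8$ ($Z = 2 - 10 = -8$)
$I{\left(E \right)} = -3 - E$ ($I{\left(E \right)} = 2 - \left(5 + E\right) = -3 - E$)
$f g{\left(-15,-15 \right)} + I{\left(Z \right)} = 66 \cdot 2 \left(-15\right) \left(-9 - 15\right) - -5 = 66 \cdot 2 \left(-15\right) \left(-24\right) + \left(-3 + 8\right) = 66 \cdot 720 + 5 = 47520 + 5 = 47525$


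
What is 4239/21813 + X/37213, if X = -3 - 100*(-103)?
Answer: 11586496/24597793 ≈ 0.47104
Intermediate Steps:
X = 10297 (X = -3 + 10300 = 10297)
4239/21813 + X/37213 = 4239/21813 + 10297/37213 = 4239*(1/21813) + 10297*(1/37213) = 1413/7271 + 10297/37213 = 11586496/24597793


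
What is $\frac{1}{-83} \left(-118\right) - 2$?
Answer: $- \frac{48}{83} \approx -0.57831$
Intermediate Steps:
$\frac{1}{-83} \left(-118\right) - 2 = \left(- \frac{1}{83}\right) \left(-118\right) - 2 = \frac{118}{83} - 2 = - \frac{48}{83}$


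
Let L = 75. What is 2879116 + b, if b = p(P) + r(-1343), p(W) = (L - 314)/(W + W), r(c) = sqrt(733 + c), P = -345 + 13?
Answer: 1911733263/664 + I*sqrt(610) ≈ 2.8791e+6 + 24.698*I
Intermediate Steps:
P = -332
p(W) = -239/(2*W) (p(W) = (75 - 314)/(W + W) = -239*1/(2*W) = -239/(2*W))
b = 239/664 + I*sqrt(610) (b = -239/2/(-332) + sqrt(733 - 1343) = -239/2*(-1/332) + sqrt(-610) = 239/664 + I*sqrt(610) ≈ 0.35994 + 24.698*I)
2879116 + b = 2879116 + (239/664 + I*sqrt(610)) = 1911733263/664 + I*sqrt(610)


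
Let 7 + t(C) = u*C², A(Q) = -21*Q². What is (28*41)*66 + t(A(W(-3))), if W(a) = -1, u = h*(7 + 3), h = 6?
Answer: 102221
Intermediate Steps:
u = 60 (u = 6*(7 + 3) = 6*10 = 60)
t(C) = -7 + 60*C²
(28*41)*66 + t(A(W(-3))) = (28*41)*66 + (-7 + 60*(-21*(-1)²)²) = 1148*66 + (-7 + 60*(-21*1)²) = 75768 + (-7 + 60*(-21)²) = 75768 + (-7 + 60*441) = 75768 + (-7 + 26460) = 75768 + 26453 = 102221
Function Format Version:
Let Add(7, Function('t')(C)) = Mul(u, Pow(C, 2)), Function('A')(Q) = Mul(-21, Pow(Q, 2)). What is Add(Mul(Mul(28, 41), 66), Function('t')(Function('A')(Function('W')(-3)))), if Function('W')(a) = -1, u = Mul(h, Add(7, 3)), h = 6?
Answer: 102221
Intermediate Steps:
u = 60 (u = Mul(6, Add(7, 3)) = Mul(6, 10) = 60)
Function('t')(C) = Add(-7, Mul(60, Pow(C, 2)))
Add(Mul(Mul(28, 41), 66), Function('t')(Function('A')(Function('W')(-3)))) = Add(Mul(Mul(28, 41), 66), Add(-7, Mul(60, Pow(Mul(-21, Pow(-1, 2)), 2)))) = Add(Mul(1148, 66), Add(-7, Mul(60, Pow(Mul(-21, 1), 2)))) = Add(75768, Add(-7, Mul(60, Pow(-21, 2)))) = Add(75768, Add(-7, Mul(60, 441))) = Add(75768, Add(-7, 26460)) = Add(75768, 26453) = 102221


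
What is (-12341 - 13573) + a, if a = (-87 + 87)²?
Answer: -25914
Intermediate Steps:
a = 0 (a = 0² = 0)
(-12341 - 13573) + a = (-12341 - 13573) + 0 = -25914 + 0 = -25914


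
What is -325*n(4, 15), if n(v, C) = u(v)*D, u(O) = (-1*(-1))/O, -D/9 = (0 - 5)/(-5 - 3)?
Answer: 14625/32 ≈ 457.03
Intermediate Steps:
D = -45/8 (D = -9*(0 - 5)/(-5 - 3) = -(-45)/(-8) = -(-45)*(-1)/8 = -9*5/8 = -45/8 ≈ -5.6250)
u(O) = 1/O
n(v, C) = -45/(8*v) (n(v, C) = -45/8/v = -45/(8*v))
-325*n(4, 15) = -(-14625)/(8*4) = -325*(-45/32) = 14625/32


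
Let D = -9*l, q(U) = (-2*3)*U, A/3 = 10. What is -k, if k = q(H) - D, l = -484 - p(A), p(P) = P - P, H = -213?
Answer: 3078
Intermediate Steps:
A = 30 (A = 3*10 = 30)
p(P) = 0
q(U) = -6*U
l = -484 (l = -484 - 1*0 = -484 + 0 = -484)
D = 4356 (D = -9*(-484) = 4356)
k = -3078 (k = -6*(-213) - 1*4356 = 1278 - 4356 = -3078)
-k = -1*(-3078) = 3078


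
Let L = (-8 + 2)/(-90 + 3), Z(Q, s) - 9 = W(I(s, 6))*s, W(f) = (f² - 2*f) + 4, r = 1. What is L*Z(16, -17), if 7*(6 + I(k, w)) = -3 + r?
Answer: -92550/1421 ≈ -65.130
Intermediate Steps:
I(k, w) = -44/7 (I(k, w) = -6 + (-3 + 1)/7 = -6 + (⅐)*(-2) = -6 - 2/7 = -44/7)
W(f) = 4 + f² - 2*f
Z(Q, s) = 9 + 2748*s/49 (Z(Q, s) = 9 + (4 + (-44/7)² - 2*(-44/7))*s = 9 + (4 + 1936/49 + 88/7)*s = 9 + 2748*s/49)
L = 2/29 (L = -6/(-87) = -6*(-1/87) = 2/29 ≈ 0.068966)
L*Z(16, -17) = 2*(9 + (2748/49)*(-17))/29 = 2*(9 - 46716/49)/29 = (2/29)*(-46275/49) = -92550/1421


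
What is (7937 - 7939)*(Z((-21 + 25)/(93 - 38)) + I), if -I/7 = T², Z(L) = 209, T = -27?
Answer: 9788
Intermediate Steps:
I = -5103 (I = -7*(-27)² = -7*729 = -5103)
(7937 - 7939)*(Z((-21 + 25)/(93 - 38)) + I) = (7937 - 7939)*(209 - 5103) = -2*(-4894) = 9788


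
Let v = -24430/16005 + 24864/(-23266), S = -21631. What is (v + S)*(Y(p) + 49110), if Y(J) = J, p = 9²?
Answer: -13209016893703121/12412411 ≈ -1.0642e+9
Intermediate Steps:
p = 81
v = -96633670/37237233 (v = -24430*1/16005 + 24864*(-1/23266) = -4886/3201 - 12432/11633 = -96633670/37237233 ≈ -2.5951)
(v + S)*(Y(p) + 49110) = (-96633670/37237233 - 21631)*(81 + 49110) = -805575220693/37237233*49191 = -13209016893703121/12412411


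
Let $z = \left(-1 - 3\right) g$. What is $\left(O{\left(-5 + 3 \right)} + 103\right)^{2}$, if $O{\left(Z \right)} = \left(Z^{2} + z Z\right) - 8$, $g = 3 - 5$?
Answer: $6889$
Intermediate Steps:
$g = -2$
$z = 8$ ($z = \left(-1 - 3\right) \left(-2\right) = \left(-4\right) \left(-2\right) = 8$)
$O{\left(Z \right)} = -8 + Z^{2} + 8 Z$ ($O{\left(Z \right)} = \left(Z^{2} + 8 Z\right) - 8 = -8 + Z^{2} + 8 Z$)
$\left(O{\left(-5 + 3 \right)} + 103\right)^{2} = \left(\left(-8 + \left(-5 + 3\right)^{2} + 8 \left(-5 + 3\right)\right) + 103\right)^{2} = \left(\left(-8 + \left(-2\right)^{2} + 8 \left(-2\right)\right) + 103\right)^{2} = \left(\left(-8 + 4 - 16\right) + 103\right)^{2} = \left(-20 + 103\right)^{2} = 83^{2} = 6889$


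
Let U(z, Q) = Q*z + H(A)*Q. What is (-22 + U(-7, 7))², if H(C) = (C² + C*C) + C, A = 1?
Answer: 2500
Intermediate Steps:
H(C) = C + 2*C² (H(C) = (C² + C²) + C = 2*C² + C = C + 2*C²)
U(z, Q) = 3*Q + Q*z (U(z, Q) = Q*z + (1*(1 + 2*1))*Q = Q*z + (1*(1 + 2))*Q = Q*z + (1*3)*Q = Q*z + 3*Q = 3*Q + Q*z)
(-22 + U(-7, 7))² = (-22 + 7*(3 - 7))² = (-22 + 7*(-4))² = (-22 - 28)² = (-50)² = 2500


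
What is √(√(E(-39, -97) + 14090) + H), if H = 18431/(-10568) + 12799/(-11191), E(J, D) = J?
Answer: √(-27971265473006 + 9686261900176*√14051)/3112276 ≈ 10.754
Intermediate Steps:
H = -341521153/118266488 (H = 18431*(-1/10568) + 12799*(-1/11191) = -18431/10568 - 12799/11191 = -341521153/118266488 ≈ -2.8877)
√(√(E(-39, -97) + 14090) + H) = √(√(-39 + 14090) - 341521153/118266488) = √(√14051 - 341521153/118266488) = √(-341521153/118266488 + √14051)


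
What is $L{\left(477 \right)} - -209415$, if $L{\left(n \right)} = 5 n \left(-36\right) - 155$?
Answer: $123400$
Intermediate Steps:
$L{\left(n \right)} = -155 - 180 n$ ($L{\left(n \right)} = - 180 n - 155 = -155 - 180 n$)
$L{\left(477 \right)} - -209415 = \left(-155 - 85860\right) - -209415 = \left(-155 - 85860\right) + 209415 = -86015 + 209415 = 123400$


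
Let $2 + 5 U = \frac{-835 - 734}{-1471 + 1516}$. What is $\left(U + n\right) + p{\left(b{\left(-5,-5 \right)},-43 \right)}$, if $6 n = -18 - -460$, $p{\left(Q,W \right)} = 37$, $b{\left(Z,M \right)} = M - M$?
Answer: $\frac{7747}{75} \approx 103.29$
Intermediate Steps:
$b{\left(Z,M \right)} = 0$
$U = - \frac{553}{75}$ ($U = - \frac{2}{5} + \frac{\left(-835 - 734\right) \frac{1}{-1471 + 1516}}{5} = - \frac{2}{5} + \frac{\left(-1569\right) \frac{1}{45}}{5} = - \frac{2}{5} + \frac{1}{5} \left(- \frac{523}{15}\right) = - \frac{2}{5} - \frac{523}{75} = - \frac{553}{75} \approx -7.3733$)
$n = \frac{221}{3}$ ($n = \frac{-18 - -460}{6} = \frac{-18 + 460}{6} = \frac{1}{6} \cdot 442 = \frac{221}{3} \approx 73.667$)
$\left(U + n\right) + p{\left(b{\left(-5,-5 \right)},-43 \right)} = \left(- \frac{553}{75} + \frac{221}{3}\right) + 37 = \frac{4972}{75} + 37 = \frac{7747}{75}$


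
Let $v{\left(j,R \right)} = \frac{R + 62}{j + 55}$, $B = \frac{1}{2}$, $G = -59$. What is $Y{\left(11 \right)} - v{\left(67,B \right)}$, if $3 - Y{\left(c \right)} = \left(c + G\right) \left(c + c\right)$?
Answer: $\frac{258271}{244} \approx 1058.5$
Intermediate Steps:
$B = \frac{1}{2} \approx 0.5$
$v{\left(j,R \right)} = \frac{62 + R}{55 + j}$
$Y{\left(c \right)} = 3 - 2 c \left(-59 + c\right)$ ($Y{\left(c \right)} = 3 - \left(c - 59\right) \left(c + c\right) = 3 - \left(-59 + c\right) 2 c = 3 - 2 c \left(-59 + c\right)$)
$Y{\left(11 \right)} - v{\left(67,B \right)} = \left(3 - 2 \cdot 11^{2} + 118 \cdot 11\right) - \frac{62 + \frac{1}{2}}{55 + 67} = \left(3 - 242 + 1298\right) - \frac{1}{122} \cdot \frac{125}{2} = 1059 - \frac{125}{244} = \frac{258271}{244}$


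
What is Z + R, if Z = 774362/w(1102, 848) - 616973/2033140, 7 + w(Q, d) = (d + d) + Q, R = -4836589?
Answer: -27443621339067823/5674493740 ≈ -4.8363e+6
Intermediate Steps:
w(Q, d) = -7 + Q + 2*d (w(Q, d) = -7 + ((d + d) + Q) = -7 + (2*d + Q) = -7 + (Q + 2*d) = -7 + Q + 2*d)
Z = 1572664385037/5674493740 (Z = 774362/(-7 + 1102 + 2*848) - 616973/2033140 = 774362/(-7 + 1102 + 1696) - 616973*1/2033140 = 774362/2791 - 616973/2033140 = 1572664385037/5674493740 ≈ 277.15)
Z + R = 1572664385037/5674493740 - 4836589 = -27443621339067823/5674493740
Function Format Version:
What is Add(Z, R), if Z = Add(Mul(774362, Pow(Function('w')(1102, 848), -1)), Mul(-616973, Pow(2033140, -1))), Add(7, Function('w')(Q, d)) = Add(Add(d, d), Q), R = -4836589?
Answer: Rational(-27443621339067823, 5674493740) ≈ -4.8363e+6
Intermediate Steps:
Function('w')(Q, d) = Add(-7, Q, Mul(2, d)) (Function('w')(Q, d) = Add(-7, Add(Add(d, d), Q)) = Add(-7, Add(Mul(2, d), Q)) = Add(-7, Add(Q, Mul(2, d))) = Add(-7, Q, Mul(2, d)))
Z = Rational(1572664385037, 5674493740) (Z = Add(Mul(774362, Pow(Add(-7, 1102, Mul(2, 848)), -1)), Mul(-616973, Pow(2033140, -1))) = Add(Mul(774362, Pow(Add(-7, 1102, 1696), -1)), Mul(-616973, Rational(1, 2033140))) = Add(Mul(774362, Pow(2791, -1)), Rational(-616973, 2033140)) = Add(Mul(774362, Rational(1, 2791)), Rational(-616973, 2033140)) = Add(Rational(774362, 2791), Rational(-616973, 2033140)) = Rational(1572664385037, 5674493740) ≈ 277.15)
Add(Z, R) = Add(Rational(1572664385037, 5674493740), -4836589) = Rational(-27443621339067823, 5674493740)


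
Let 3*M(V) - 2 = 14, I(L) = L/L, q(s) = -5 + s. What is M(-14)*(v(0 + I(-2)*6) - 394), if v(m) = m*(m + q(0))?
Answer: -6208/3 ≈ -2069.3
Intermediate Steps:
I(L) = 1
M(V) = 16/3 (M(V) = ⅔ + (⅓)*14 = ⅔ + 14/3 = 16/3)
v(m) = m*(-5 + m) (v(m) = m*(m + (-5 + 0)) = m*(m - 5) = m*(-5 + m))
M(-14)*(v(0 + I(-2)*6) - 394) = 16*((0 + 1*6)*(-5 + (0 + 1*6)) - 394)/3 = 16*((0 + 6)*(-5 + (0 + 6)) - 394)/3 = 16*(6*(-5 + 6) - 394)/3 = 16*(6*1 - 394)/3 = 16*(6 - 394)/3 = (16/3)*(-388) = -6208/3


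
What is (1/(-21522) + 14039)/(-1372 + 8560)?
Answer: 302147357/154700136 ≈ 1.9531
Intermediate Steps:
(1/(-21522) + 14039)/(-1372 + 8560) = (-1/21522 + 14039)/7188 = (302147357/21522)*(1/7188) = 302147357/154700136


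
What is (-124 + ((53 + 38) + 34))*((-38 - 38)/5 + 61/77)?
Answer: -5547/385 ≈ -14.408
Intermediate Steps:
(-124 + ((53 + 38) + 34))*((-38 - 38)/5 + 61/77) = (-124 + (91 + 34))*(-76*⅕ + 61*(1/77)) = (-124 + 125)*(-76/5 + 61/77) = 1*(-5547/385) = -5547/385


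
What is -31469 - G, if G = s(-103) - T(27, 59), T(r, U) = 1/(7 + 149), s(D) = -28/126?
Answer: -14727385/468 ≈ -31469.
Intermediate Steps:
s(D) = -2/9 (s(D) = -28*1/126 = -2/9)
T(r, U) = 1/156
G = -107/468 (G = -2/9 - 1*1/156 = -2/9 - 1/156 = -107/468 ≈ -0.22863)
-31469 - G = -31469 - 1*(-107/468) = -31469 + 107/468 = -14727385/468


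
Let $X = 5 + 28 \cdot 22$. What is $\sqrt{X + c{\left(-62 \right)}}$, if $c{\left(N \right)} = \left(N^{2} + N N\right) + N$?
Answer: $\sqrt{8247} \approx 90.813$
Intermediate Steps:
$X = 621$ ($X = 5 + 616 = 621$)
$c{\left(N \right)} = N + 2 N^{2}$ ($c{\left(N \right)} = \left(N^{2} + N^{2}\right) + N = 2 N^{2} + N = N + 2 N^{2}$)
$\sqrt{X + c{\left(-62 \right)}} = \sqrt{621 - 62 \left(1 + 2 \left(-62\right)\right)} = \sqrt{621 - 62 \left(1 - 124\right)} = \sqrt{621 - -7626} = \sqrt{621 + 7626} = \sqrt{8247}$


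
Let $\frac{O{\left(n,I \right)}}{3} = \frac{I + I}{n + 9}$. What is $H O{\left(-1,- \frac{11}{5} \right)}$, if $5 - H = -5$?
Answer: $- \frac{33}{2} \approx -16.5$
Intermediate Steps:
$H = 10$ ($H = 5 - -5 = 5 + 5 = 10$)
$O{\left(n,I \right)} = \frac{6 I}{9 + n}$ ($O{\left(n,I \right)} = 3 \frac{I + I}{n + 9} = 3 \frac{2 I}{9 + n} = \frac{6 I}{9 + n}$)
$H O{\left(-1,- \frac{11}{5} \right)} = 10 \frac{6 \left(- \frac{11}{5}\right)}{9 - 1} = 10 \frac{6 \left(\left(-11\right) \frac{1}{5}\right)}{8} = 10 \cdot 6 \left(- \frac{11}{5}\right) \frac{1}{8} = 10 \left(- \frac{33}{20}\right) = - \frac{33}{2}$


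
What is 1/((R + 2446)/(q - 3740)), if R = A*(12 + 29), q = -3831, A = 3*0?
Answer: -7571/2446 ≈ -3.0953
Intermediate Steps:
A = 0
R = 0 (R = 0*(12 + 29) = 0*41 = 0)
1/((R + 2446)/(q - 3740)) = 1/((0 + 2446)/(-3831 - 3740)) = 1/(2446/(-7571)) = 1/(2446*(-1/7571)) = 1/(-2446/7571) = -7571/2446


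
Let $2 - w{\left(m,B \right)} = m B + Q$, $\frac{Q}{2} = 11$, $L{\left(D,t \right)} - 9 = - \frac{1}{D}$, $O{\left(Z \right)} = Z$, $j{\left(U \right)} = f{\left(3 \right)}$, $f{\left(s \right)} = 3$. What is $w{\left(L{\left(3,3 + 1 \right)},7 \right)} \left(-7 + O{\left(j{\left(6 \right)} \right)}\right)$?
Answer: $\frac{968}{3} \approx 322.67$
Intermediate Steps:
$j{\left(U \right)} = 3$
$L{\left(D,t \right)} = 9 - \frac{1}{D}$
$Q = 22$ ($Q = 2 \cdot 11 = 22$)
$w{\left(m,B \right)} = -20 - B m$ ($w{\left(m,B \right)} = 2 - \left(m B + 22\right) = 2 - \left(B m + 22\right) = 2 - \left(22 + B m\right) = -20 - B m$)
$w{\left(L{\left(3,3 + 1 \right)},7 \right)} \left(-7 + O{\left(j{\left(6 \right)} \right)}\right) = \left(-20 - 7 \left(9 - \frac{1}{3}\right)\right) \left(-7 + 3\right) = \left(-20 - 7 \left(9 - \frac{1}{3}\right)\right) \left(-4\right) = \left(-20 - 7 \cdot \frac{26}{3}\right) \left(-4\right) = \left(-20 - \frac{182}{3}\right) \left(-4\right) = \left(- \frac{242}{3}\right) \left(-4\right) = \frac{968}{3}$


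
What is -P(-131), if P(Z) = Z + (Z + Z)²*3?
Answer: -205801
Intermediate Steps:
P(Z) = Z + 12*Z² (P(Z) = Z + (2*Z)²*3 = Z + (4*Z²)*3 = Z + 12*Z²)
-P(-131) = -(-131)*(1 + 12*(-131)) = -(-131)*(1 - 1572) = -(-131)*(-1571) = -1*205801 = -205801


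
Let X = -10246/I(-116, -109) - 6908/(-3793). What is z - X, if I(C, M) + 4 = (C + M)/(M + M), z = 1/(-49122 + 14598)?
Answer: -292646847905591/84724347204 ≈ -3454.1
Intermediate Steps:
z = -1/34524 (z = 1/(-34524) = -1/34524 ≈ -2.8965e-5)
I(C, M) = -4 + (C + M)/(2*M) (I(C, M) = -4 + (C + M)/(M + M) = -4 + (C + M)/((2*M)) = -4 + (C + M)*(1/(2*M)) = -4 + (C + M)/(2*M))
X = 8476620480/2454071 (X = -10246*(-218/(-116 - 7*(-109))) - 6908/(-3793) = -10246*(-218/(-116 + 763)) - 6908*(-1/3793) = -10246/((½)*(-1/109)*647) + 6908/3793 = -10246/(-647/218) + 6908/3793 = -10246*(-218/647) + 6908/3793 = 2233628/647 + 6908/3793 = 8476620480/2454071 ≈ 3454.1)
z - X = -1/34524 - 1*8476620480/2454071 = -1/34524 - 8476620480/2454071 = -292646847905591/84724347204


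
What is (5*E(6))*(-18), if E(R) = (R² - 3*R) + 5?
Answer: -2070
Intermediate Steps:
E(R) = 5 + R² - 3*R
(5*E(6))*(-18) = (5*(5 + 6² - 3*6))*(-18) = (5*(5 + 36 - 18))*(-18) = (5*23)*(-18) = 115*(-18) = -2070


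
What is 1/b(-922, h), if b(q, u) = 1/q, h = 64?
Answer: -922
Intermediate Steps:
1/b(-922, h) = 1/(1/(-922)) = 1/(-1/922) = -922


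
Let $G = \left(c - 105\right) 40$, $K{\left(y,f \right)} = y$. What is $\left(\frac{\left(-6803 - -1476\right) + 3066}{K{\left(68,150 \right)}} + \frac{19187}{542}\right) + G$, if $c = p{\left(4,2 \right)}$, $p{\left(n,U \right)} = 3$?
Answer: $- \frac{4420389}{1084} \approx -4077.9$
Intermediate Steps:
$c = 3$
$G = -4080$ ($G = \left(3 - 105\right) 40 = \left(-102\right) 40 = -4080$)
$\left(\frac{\left(-6803 - -1476\right) + 3066}{K{\left(68,150 \right)}} + \frac{19187}{542}\right) + G = \left(\frac{\left(-6803 - -1476\right) + 3066}{68} + \frac{19187}{542}\right) - 4080 = \left(\left(\left(-6803 + 1476\right) + 3066\right) \frac{1}{68} + 19187 \cdot \frac{1}{542}\right) - 4080 = \left(\left(-5327 + 3066\right) \frac{1}{68} + \frac{19187}{542}\right) - 4080 = \left(\left(-2261\right) \frac{1}{68} + \frac{19187}{542}\right) - 4080 = \left(- \frac{133}{4} + \frac{19187}{542}\right) - 4080 = \frac{2331}{1084} - 4080 = - \frac{4420389}{1084}$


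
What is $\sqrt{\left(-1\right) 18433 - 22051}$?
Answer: $2 i \sqrt{10121} \approx 201.21 i$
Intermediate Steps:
$\sqrt{\left(-1\right) 18433 - 22051} = \sqrt{-18433 - 22051} = \sqrt{-40484} = 2 i \sqrt{10121}$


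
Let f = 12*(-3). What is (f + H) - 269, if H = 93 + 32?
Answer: -180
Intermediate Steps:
H = 125
f = -36
(f + H) - 269 = (-36 + 125) - 269 = 89 - 269 = -180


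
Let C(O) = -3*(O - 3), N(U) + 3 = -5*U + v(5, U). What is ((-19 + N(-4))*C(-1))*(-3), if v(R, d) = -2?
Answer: 144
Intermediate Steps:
N(U) = -5 - 5*U (N(U) = -3 + (-5*U - 2) = -3 + (-2 - 5*U) = -5 - 5*U)
C(O) = 9 - 3*O (C(O) = -3*(-3 + O) = 9 - 3*O)
((-19 + N(-4))*C(-1))*(-3) = ((-19 + (-5 - 5*(-4)))*(9 - 3*(-1)))*(-3) = ((-19 + (-5 + 20))*(9 + 3))*(-3) = ((-19 + 15)*12)*(-3) = -4*12*(-3) = -48*(-3) = 144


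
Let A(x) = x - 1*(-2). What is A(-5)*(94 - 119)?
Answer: 75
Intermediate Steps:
A(x) = 2 + x (A(x) = x + 2 = 2 + x)
A(-5)*(94 - 119) = (2 - 5)*(94 - 119) = -3*(-25) = 75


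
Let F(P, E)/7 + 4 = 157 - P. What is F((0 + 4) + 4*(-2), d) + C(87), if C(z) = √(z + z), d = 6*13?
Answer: 1099 + √174 ≈ 1112.2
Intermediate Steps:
d = 78
C(z) = √2*√z (C(z) = √(2*z) = √2*√z)
F(P, E) = 1071 - 7*P (F(P, E) = -28 + 7*(157 - P) = -28 + (1099 - 7*P) = 1071 - 7*P)
F((0 + 4) + 4*(-2), d) + C(87) = (1071 - 7*((0 + 4) + 4*(-2))) + √2*√87 = (1071 - 7*(4 - 8)) + √174 = (1071 - 7*(-4)) + √174 = (1071 + 28) + √174 = 1099 + √174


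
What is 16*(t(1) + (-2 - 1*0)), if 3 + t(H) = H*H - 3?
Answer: -112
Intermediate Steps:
t(H) = -6 + H**2 (t(H) = -3 + (H*H - 3) = -3 + (H**2 - 3) = -3 + (-3 + H**2) = -6 + H**2)
16*(t(1) + (-2 - 1*0)) = 16*((-6 + 1**2) + (-2 - 1*0)) = 16*((-6 + 1) + (-2 + 0)) = 16*(-5 - 2) = 16*(-7) = -112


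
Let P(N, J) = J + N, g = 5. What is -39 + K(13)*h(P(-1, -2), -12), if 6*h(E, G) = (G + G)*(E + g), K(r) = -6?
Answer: 9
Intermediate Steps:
h(E, G) = G*(5 + E)/3 (h(E, G) = ((G + G)*(E + 5))/6 = ((2*G)*(5 + E))/6 = (2*G*(5 + E))/6 = G*(5 + E)/3)
-39 + K(13)*h(P(-1, -2), -12) = -39 - 2*(-12)*(5 + (-2 - 1)) = -39 - 2*(-12)*(5 - 3) = -39 - 2*(-12)*2 = -39 - 6*(-8) = -39 + 48 = 9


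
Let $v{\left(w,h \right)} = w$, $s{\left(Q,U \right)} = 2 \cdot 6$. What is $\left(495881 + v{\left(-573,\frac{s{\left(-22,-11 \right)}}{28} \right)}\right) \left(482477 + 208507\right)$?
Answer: $342249903072$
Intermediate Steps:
$s{\left(Q,U \right)} = 12$
$\left(495881 + v{\left(-573,\frac{s{\left(-22,-11 \right)}}{28} \right)}\right) \left(482477 + 208507\right) = \left(495881 - 573\right) \left(482477 + 208507\right) = 495308 \cdot 690984 = 342249903072$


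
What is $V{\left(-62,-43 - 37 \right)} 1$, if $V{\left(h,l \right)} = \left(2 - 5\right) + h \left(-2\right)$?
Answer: $121$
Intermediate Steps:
$V{\left(h,l \right)} = -3 - 2 h$
$V{\left(-62,-43 - 37 \right)} 1 = \left(-3 - -124\right) 1 = \left(-3 + 124\right) 1 = 121 \cdot 1 = 121$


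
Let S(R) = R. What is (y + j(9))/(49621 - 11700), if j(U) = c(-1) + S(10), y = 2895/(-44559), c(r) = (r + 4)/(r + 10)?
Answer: 11732/43326201 ≈ 0.00027078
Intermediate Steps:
c(r) = (4 + r)/(10 + r)
y = -965/14853 (y = 2895*(-1/44559) = -965/14853 ≈ -0.064970)
j(U) = 31/3 (j(U) = (4 - 1)/(10 - 1) + 10 = 3/9 + 10 = (⅑)*3 + 10 = ⅓ + 10 = 31/3)
(y + j(9))/(49621 - 11700) = (-965/14853 + 31/3)/(49621 - 11700) = (152516/14853)/37921 = (152516/14853)*(1/37921) = 11732/43326201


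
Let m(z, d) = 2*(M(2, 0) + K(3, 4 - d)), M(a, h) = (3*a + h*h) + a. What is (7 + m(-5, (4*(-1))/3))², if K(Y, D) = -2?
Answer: 361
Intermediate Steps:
M(a, h) = h² + 4*a (M(a, h) = (3*a + h²) + a = (h² + 3*a) + a = h² + 4*a)
m(z, d) = 12 (m(z, d) = 2*((0² + 4*2) - 2) = 2*((0 + 8) - 2) = 2*(8 - 2) = 2*6 = 12)
(7 + m(-5, (4*(-1))/3))² = (7 + 12)² = 19² = 361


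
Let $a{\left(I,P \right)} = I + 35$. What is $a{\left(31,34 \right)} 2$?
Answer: $132$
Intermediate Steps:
$a{\left(I,P \right)} = 35 + I$
$a{\left(31,34 \right)} 2 = \left(35 + 31\right) 2 = 66 \cdot 2 = 132$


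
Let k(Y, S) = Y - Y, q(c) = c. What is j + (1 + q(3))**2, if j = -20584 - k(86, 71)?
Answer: -20568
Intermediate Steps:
k(Y, S) = 0
j = -20584 (j = -20584 - 1*0 = -20584 + 0 = -20584)
j + (1 + q(3))**2 = -20584 + (1 + 3)**2 = -20584 + 4**2 = -20584 + 16 = -20568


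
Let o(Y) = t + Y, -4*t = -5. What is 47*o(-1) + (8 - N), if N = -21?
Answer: 163/4 ≈ 40.750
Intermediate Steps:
t = 5/4 (t = -¼*(-5) = 5/4 ≈ 1.2500)
o(Y) = 5/4 + Y
47*o(-1) + (8 - N) = 47*(5/4 - 1) + (8 - 1*(-21)) = 47*(¼) + (8 + 21) = 47/4 + 29 = 163/4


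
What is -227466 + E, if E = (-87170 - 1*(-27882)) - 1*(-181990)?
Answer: -104764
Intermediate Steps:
E = 122702 (E = (-87170 + 27882) + 181990 = -59288 + 181990 = 122702)
-227466 + E = -227466 + 122702 = -104764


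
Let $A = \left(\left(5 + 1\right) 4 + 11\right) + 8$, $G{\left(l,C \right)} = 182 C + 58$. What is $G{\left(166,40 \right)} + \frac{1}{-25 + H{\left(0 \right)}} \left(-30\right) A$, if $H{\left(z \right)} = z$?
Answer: $\frac{36948}{5} \approx 7389.6$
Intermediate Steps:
$G{\left(l,C \right)} = 58 + 182 C$
$A = 43$ ($A = \left(6 \cdot 4 + 11\right) + 8 = \left(24 + 11\right) + 8 = 35 + 8 = 43$)
$G{\left(166,40 \right)} + \frac{1}{-25 + H{\left(0 \right)}} \left(-30\right) A = \left(58 + 182 \cdot 40\right) + \frac{1}{-25 + 0} \left(-30\right) 43 = \left(58 + 7280\right) + \frac{1}{-25} \left(-30\right) 43 = 7338 + \left(- \frac{1}{25}\right) \left(-30\right) 43 = 7338 + \frac{6}{5} \cdot 43 = 7338 + \frac{258}{5} = \frac{36948}{5}$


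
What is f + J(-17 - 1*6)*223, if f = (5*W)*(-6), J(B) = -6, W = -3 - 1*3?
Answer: -1158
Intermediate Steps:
W = -6 (W = -3 - 3 = -6)
f = 180 (f = (5*(-6))*(-6) = -30*(-6) = 180)
f + J(-17 - 1*6)*223 = 180 - 6*223 = 180 - 1338 = -1158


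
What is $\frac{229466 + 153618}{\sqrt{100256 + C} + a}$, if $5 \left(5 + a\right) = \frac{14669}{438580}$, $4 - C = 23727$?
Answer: $\frac{9198568723451291600}{367912788309601439} + \frac{1842178327104440000 \sqrt{76533}}{367912788309601439} \approx 1410.2$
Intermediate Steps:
$C = -23723$ ($C = 4 - 23727 = -23723$)
$a = - \frac{10949831}{2192900}$ ($a = -5 + \frac{14669 \cdot \frac{1}{438580}}{5} = -5 + \frac{1}{5} \cdot \frac{14669}{438580} = -5 + \frac{14669}{2192900} = - \frac{10949831}{2192900} \approx -4.9933$)
$\frac{229466 + 153618}{\sqrt{100256 + C} + a} = \frac{229466 + 153618}{\sqrt{100256 - 23723} - \frac{10949831}{2192900}} = \frac{383084}{\sqrt{76533} - \frac{10949831}{2192900}} = \frac{383084}{- \frac{10949831}{2192900} + \sqrt{76533}}$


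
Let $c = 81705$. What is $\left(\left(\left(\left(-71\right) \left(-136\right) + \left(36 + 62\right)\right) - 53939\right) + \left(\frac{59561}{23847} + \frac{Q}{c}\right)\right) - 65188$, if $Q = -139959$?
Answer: $- \frac{71034305741041}{649473045} \approx -1.0937 \cdot 10^{5}$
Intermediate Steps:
$\left(\left(\left(\left(-71\right) \left(-136\right) + \left(36 + 62\right)\right) - 53939\right) + \left(\frac{59561}{23847} + \frac{Q}{c}\right)\right) - 65188 = \left(\left(\left(\left(-71\right) \left(-136\right) + \left(36 + 62\right)\right) - 53939\right) + \left(\frac{59561}{23847} - \frac{139959}{81705}\right)\right) - 65188 = \left(\left(\left(9656 + 98\right) - 53939\right) + \left(59561 \cdot \frac{1}{23847} - \frac{46653}{27235}\right)\right) - 65188 = \left(\left(9754 - 53939\right) + \left(\frac{59561}{23847} - \frac{46653}{27235}\right)\right) - 65188 = \left(-44185 + \frac{509609744}{649473045}\right) - 65188 = - \frac{28696456883581}{649473045} - 65188 = - \frac{71034305741041}{649473045}$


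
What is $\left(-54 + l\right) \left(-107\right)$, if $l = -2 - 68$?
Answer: $13268$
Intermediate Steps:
$l = -70$ ($l = -2 - 68 = -70$)
$\left(-54 + l\right) \left(-107\right) = \left(-54 - 70\right) \left(-107\right) = \left(-124\right) \left(-107\right) = 13268$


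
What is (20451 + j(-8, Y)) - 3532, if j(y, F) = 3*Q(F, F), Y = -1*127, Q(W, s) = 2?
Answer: 16925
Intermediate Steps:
Y = -127
j(y, F) = 6 (j(y, F) = 3*2 = 6)
(20451 + j(-8, Y)) - 3532 = (20451 + 6) - 3532 = 20457 - 3532 = 16925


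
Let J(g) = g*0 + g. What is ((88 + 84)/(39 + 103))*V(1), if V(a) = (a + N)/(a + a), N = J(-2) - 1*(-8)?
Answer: 301/71 ≈ 4.2394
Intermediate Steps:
J(g) = g (J(g) = 0 + g = g)
N = 6 (N = -2 - 1*(-8) = -2 + 8 = 6)
V(a) = (6 + a)/(2*a) (V(a) = (a + 6)/(a + a) = (6 + a)/((2*a)) = (6 + a)*(1/(2*a)) = (6 + a)/(2*a))
((88 + 84)/(39 + 103))*V(1) = ((88 + 84)/(39 + 103))*((1/2)*(6 + 1)/1) = (172/142)*((1/2)*1*7) = (172*(1/142))*(7/2) = (86/71)*(7/2) = 301/71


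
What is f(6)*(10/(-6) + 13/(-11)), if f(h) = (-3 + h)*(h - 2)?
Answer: -376/11 ≈ -34.182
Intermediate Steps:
f(h) = (-3 + h)*(-2 + h)
f(6)*(10/(-6) + 13/(-11)) = (6 + 6² - 5*6)*(10/(-6) + 13/(-11)) = (6 + 36 - 30)*(10*(-⅙) + 13*(-1/11)) = 12*(-5/3 - 13/11) = 12*(-94/33) = -376/11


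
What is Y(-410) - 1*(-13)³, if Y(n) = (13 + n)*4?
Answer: 609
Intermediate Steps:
Y(n) = 52 + 4*n
Y(-410) - 1*(-13)³ = (52 + 4*(-410)) - 1*(-13)³ = (52 - 1640) - 1*(-2197) = -1588 + 2197 = 609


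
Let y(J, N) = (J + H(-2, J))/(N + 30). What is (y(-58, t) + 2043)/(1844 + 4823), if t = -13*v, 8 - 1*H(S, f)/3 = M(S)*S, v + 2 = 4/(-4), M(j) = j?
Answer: 6127/20001 ≈ 0.30633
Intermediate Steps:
v = -3 (v = -2 + 4/(-4) = -2 + 4*(-¼) = -2 - 1 = -3)
H(S, f) = 24 - 3*S² (H(S, f) = 24 - 3*S*S = 24 - 3*S²)
t = 39 (t = -13*(-3) = 39)
y(J, N) = (12 + J)/(30 + N) (y(J, N) = (J + (24 - 3*(-2)²))/(N + 30) = (J + (24 - 3*4))/(30 + N) = (J + (24 - 12))/(30 + N) = (J + 12)/(30 + N) = (12 + J)/(30 + N))
(y(-58, t) + 2043)/(1844 + 4823) = ((12 - 58)/(30 + 39) + 2043)/(1844 + 4823) = (-46/69 + 2043)/6667 = ((1/69)*(-46) + 2043)*(1/6667) = (-⅔ + 2043)*(1/6667) = (6127/3)*(1/6667) = 6127/20001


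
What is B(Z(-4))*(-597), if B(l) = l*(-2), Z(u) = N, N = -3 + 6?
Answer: 3582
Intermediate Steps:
N = 3
Z(u) = 3
B(l) = -2*l
B(Z(-4))*(-597) = -2*3*(-597) = -6*(-597) = 3582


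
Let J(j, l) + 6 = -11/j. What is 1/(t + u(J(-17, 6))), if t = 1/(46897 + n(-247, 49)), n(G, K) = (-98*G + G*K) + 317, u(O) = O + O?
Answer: -1008389/10795677 ≈ -0.093407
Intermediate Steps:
J(j, l) = -6 - 11/j
u(O) = 2*O
n(G, K) = 317 - 98*G + G*K
t = 1/59317 (t = 1/(46897 + (317 - 98*(-247) - 247*49)) = 1/(46897 + (317 + 24206 - 12103)) = 1/(46897 + 12420) = 1/59317 ≈ 1.6859e-5)
1/(t + u(J(-17, 6))) = 1/(1/59317 + 2*(-6 - 11/(-17))) = 1/(1/59317 + 2*(-6 - 11*(-1/17))) = 1/(1/59317 + 2*(-6 + 11/17)) = 1/(1/59317 + 2*(-91/17)) = 1/(1/59317 - 182/17) = 1/(-10795677/1008389) = -1008389/10795677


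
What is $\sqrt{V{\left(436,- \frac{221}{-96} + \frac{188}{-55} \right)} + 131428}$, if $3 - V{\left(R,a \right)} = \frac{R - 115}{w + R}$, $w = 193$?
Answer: $\frac{\sqrt{51999290362}}{629} \approx 362.53$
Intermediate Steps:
$V{\left(R,a \right)} = 3 - \frac{-115 + R}{193 + R}$ ($V{\left(R,a \right)} = 3 - \frac{R - 115}{193 + R} = 3 - \frac{-115 + R}{193 + R}$)
$\sqrt{V{\left(436,- \frac{221}{-96} + \frac{188}{-55} \right)} + 131428} = \sqrt{\frac{2 \left(347 + 436\right)}{193 + 436} + 131428} = \sqrt{2 \cdot \frac{1}{629} \cdot 783 + 131428} = \sqrt{\frac{1566}{629} + 131428} = \sqrt{\frac{82669778}{629}} = \frac{\sqrt{51999290362}}{629}$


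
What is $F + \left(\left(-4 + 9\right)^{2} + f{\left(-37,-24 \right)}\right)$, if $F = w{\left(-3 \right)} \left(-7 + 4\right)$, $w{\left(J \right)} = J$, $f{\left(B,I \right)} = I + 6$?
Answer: $16$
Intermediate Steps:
$f{\left(B,I \right)} = 6 + I$
$F = 9$ ($F = - 3 \left(-7 + 4\right) = \left(-3\right) \left(-3\right) = 9$)
$F + \left(\left(-4 + 9\right)^{2} + f{\left(-37,-24 \right)}\right) = 9 + \left(\left(-4 + 9\right)^{2} + \left(6 - 24\right)\right) = 9 - \left(18 - 5^{2}\right) = 9 + \left(25 - 18\right) = 9 + 7 = 16$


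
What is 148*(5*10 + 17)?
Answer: 9916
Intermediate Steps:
148*(5*10 + 17) = 148*(50 + 17) = 148*67 = 9916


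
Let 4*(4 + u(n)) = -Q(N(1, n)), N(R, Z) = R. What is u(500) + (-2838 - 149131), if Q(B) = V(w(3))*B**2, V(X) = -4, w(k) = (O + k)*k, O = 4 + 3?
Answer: -151972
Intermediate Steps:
O = 7
w(k) = k*(7 + k) (w(k) = (7 + k)*k = k*(7 + k))
Q(B) = -4*B**2
u(n) = -3 (u(n) = -4 + (-(-4)*1**2)/4 = -4 + (-(-4))/4 = -4 + (-1*(-4))/4 = -4 + (1/4)*4 = -4 + 1 = -3)
u(500) + (-2838 - 149131) = -3 + (-2838 - 149131) = -3 - 151969 = -151972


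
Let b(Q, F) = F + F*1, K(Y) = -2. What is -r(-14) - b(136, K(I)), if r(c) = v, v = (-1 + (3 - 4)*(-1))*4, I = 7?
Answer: 4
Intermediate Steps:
b(Q, F) = 2*F (b(Q, F) = F + F = 2*F)
v = 0 (v = (-1 - 1*(-1))*4 = (-1 + 1)*4 = 0*4 = 0)
r(c) = 0
-r(-14) - b(136, K(I)) = -1*0 - 2*(-2) = 0 - 1*(-4) = 0 + 4 = 4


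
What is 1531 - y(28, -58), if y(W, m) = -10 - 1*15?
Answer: 1556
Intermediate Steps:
y(W, m) = -25 (y(W, m) = -10 - 15 = -25)
1531 - y(28, -58) = 1531 - 1*(-25) = 1531 + 25 = 1556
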